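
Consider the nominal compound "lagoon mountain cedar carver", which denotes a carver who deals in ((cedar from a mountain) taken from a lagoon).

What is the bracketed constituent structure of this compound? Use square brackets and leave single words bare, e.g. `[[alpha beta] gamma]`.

[[lagoon [mountain cedar]] carver]

Overall it is a kind of carver; the modifier is "lagoon mountain cedar".
Inside "lagoon mountain cedar": head "cedar" (specifically "mountain cedar"), modifier "lagoon".
Inside "mountain cedar": head "cedar", modifier "mountain".
Assembled: [[lagoon [mountain cedar]] carver].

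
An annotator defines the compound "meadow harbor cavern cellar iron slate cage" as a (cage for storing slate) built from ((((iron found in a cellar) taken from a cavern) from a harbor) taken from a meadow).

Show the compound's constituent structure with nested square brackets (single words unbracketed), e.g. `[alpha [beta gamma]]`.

[[meadow [harbor [cavern [cellar iron]]]] [slate cage]]

Whole compound: head "cage" (specifically "slate cage"), modifier "meadow harbor cavern cellar iron".
Within "meadow harbor cavern cellar iron", the head is "iron" (specifically "harbor cavern cellar iron") and the modifier is "meadow".
Within "harbor cavern cellar iron", the head is "iron" (specifically "cavern cellar iron") and the modifier is "harbor".
Within "cavern cellar iron", the head is "iron" (specifically "cellar iron") and the modifier is "cavern".
Within "cellar iron", the head is "iron" and the modifier is "cellar".
Within "slate cage", the head is "cage" and the modifier is "slate".
So the structure is [[meadow [harbor [cavern [cellar iron]]]] [slate cage]].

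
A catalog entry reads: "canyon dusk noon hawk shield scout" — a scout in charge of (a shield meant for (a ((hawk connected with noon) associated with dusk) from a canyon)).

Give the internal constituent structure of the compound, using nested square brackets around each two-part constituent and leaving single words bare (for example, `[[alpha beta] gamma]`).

Overall it is a kind of scout; the modifier is "canyon dusk noon hawk shield".
"canyon dusk noon hawk shield" → head "shield", modifier "canyon dusk noon hawk".
"canyon dusk noon hawk" → head "hawk" (specifically "dusk noon hawk"), modifier "canyon".
"dusk noon hawk" → head "hawk" (specifically "noon hawk"), modifier "dusk".
"noon hawk" → head "hawk", modifier "noon".
So the structure is [[[canyon [dusk [noon hawk]]] shield] scout].

[[[canyon [dusk [noon hawk]]] shield] scout]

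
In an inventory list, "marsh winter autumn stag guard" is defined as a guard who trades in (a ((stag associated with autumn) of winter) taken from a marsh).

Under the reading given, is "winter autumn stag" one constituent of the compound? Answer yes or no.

The paraphrase groups the words so that "winter autumn stag" is one unit: it corresponds to a single parenthesized sub-phrase.
The full structure is [[marsh [winter [autumn stag]]] guard], in which [winter autumn stag] is a constituent.

yes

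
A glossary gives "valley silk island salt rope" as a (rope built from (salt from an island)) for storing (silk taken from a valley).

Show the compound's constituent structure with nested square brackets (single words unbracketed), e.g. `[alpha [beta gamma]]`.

[[valley silk] [[island salt] rope]]

Overall it is a kind of rope (specifically "island salt rope"); the modifier is "valley silk".
"valley silk" → head "silk", modifier "valley".
"island salt rope" → head "rope", modifier "island salt".
"island salt" → head "salt", modifier "island".
Assembled: [[valley silk] [[island salt] rope]].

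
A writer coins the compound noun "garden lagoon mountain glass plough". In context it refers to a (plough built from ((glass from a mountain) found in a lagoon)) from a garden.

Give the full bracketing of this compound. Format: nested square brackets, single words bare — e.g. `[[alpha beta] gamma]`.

The outermost head in the paraphrase is "plough" (specifically "lagoon mountain glass plough"), modified by "garden".
Within "lagoon mountain glass plough", the head is "plough" and the modifier is "lagoon mountain glass".
Within "lagoon mountain glass", the head is "glass" (specifically "mountain glass") and the modifier is "lagoon".
Within "mountain glass", the head is "glass" and the modifier is "mountain".
So the structure is [garden [[lagoon [mountain glass]] plough]].

[garden [[lagoon [mountain glass]] plough]]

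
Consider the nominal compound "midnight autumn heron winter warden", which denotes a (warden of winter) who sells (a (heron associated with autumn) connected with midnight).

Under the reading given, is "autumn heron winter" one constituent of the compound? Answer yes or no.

no

The top-level split is [midnight autumn heron] [winter warden]; the full structure is [[midnight [autumn heron]] [winter warden]].
"autumn heron winter" straddles a constituent boundary, so it is not a single unit.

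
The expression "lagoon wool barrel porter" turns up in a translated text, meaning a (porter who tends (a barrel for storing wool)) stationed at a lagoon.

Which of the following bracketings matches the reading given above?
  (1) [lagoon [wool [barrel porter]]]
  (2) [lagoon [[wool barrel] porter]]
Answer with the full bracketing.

The paraphrase's head is the "porter" part ("wool barrel porter"); its modifier is "lagoon".
That top-level split, carried through the inner groups, gives [lagoon [[wool barrel] porter]].

[lagoon [[wool barrel] porter]]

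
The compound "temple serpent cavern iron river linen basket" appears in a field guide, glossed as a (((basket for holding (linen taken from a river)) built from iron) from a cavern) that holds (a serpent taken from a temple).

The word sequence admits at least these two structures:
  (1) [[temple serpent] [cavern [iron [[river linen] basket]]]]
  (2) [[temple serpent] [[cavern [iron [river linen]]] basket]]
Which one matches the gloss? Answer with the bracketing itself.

[[temple serpent] [cavern [iron [[river linen] basket]]]]

The paraphrase's head is the "basket" part ("cavern iron river linen basket"); its modifier is "temple serpent".
That top-level split, carried through the inner groups, gives [[temple serpent] [cavern [iron [[river linen] basket]]]].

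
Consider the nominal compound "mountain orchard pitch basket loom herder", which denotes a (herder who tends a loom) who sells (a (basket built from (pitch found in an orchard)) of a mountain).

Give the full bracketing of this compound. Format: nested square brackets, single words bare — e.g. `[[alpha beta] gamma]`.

[[mountain [[orchard pitch] basket]] [loom herder]]

Overall it is a kind of herder (specifically "loom herder"); the modifier is "mountain orchard pitch basket".
Within "mountain orchard pitch basket", the head is "basket" (specifically "orchard pitch basket") and the modifier is "mountain".
Within "orchard pitch basket", the head is "basket" and the modifier is "orchard pitch".
Within "orchard pitch", the head is "pitch" and the modifier is "orchard".
Within "loom herder", the head is "herder" and the modifier is "loom".
Putting it together: [[mountain [[orchard pitch] basket]] [loom herder]].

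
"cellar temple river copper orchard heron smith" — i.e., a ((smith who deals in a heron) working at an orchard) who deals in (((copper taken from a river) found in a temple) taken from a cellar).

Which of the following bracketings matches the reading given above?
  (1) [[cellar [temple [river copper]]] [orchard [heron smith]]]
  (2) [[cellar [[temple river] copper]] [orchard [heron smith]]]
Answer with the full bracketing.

[[cellar [temple [river copper]]] [orchard [heron smith]]]

The paraphrase's head is the "smith" part ("orchard heron smith"); its modifier is "cellar temple river copper".
That top-level split, carried through the inner groups, gives [[cellar [temple [river copper]]] [orchard [heron smith]]].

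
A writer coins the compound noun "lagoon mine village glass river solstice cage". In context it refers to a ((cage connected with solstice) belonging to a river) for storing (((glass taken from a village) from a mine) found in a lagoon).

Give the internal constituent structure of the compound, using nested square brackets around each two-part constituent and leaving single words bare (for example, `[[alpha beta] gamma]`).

[[lagoon [mine [village glass]]] [river [solstice cage]]]

At the top level: head "cage" (specifically "river solstice cage"); modifier "lagoon mine village glass".
"lagoon mine village glass" → head "glass" (specifically "mine village glass"), modifier "lagoon".
"mine village glass" → head "glass" (specifically "village glass"), modifier "mine".
"village glass" → head "glass", modifier "village".
"river solstice cage" → head "cage" (specifically "solstice cage"), modifier "river".
"solstice cage" → head "cage", modifier "solstice".
So the structure is [[lagoon [mine [village glass]]] [river [solstice cage]]].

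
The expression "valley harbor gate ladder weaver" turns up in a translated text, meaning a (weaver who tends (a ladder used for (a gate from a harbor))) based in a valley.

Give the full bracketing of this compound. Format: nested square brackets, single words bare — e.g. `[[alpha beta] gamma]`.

Whole compound: head "weaver" (specifically "harbor gate ladder weaver"), modifier "valley".
Within "harbor gate ladder weaver", the head is "weaver" and the modifier is "harbor gate ladder".
Within "harbor gate ladder", the head is "ladder" and the modifier is "harbor gate".
Within "harbor gate", the head is "gate" and the modifier is "harbor".
Putting it together: [valley [[[harbor gate] ladder] weaver]].

[valley [[[harbor gate] ladder] weaver]]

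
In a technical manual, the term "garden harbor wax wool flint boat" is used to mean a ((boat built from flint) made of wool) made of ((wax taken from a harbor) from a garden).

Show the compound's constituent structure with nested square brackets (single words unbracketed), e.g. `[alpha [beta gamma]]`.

[[garden [harbor wax]] [wool [flint boat]]]

Whole compound: head "boat" (specifically "wool flint boat"), modifier "garden harbor wax".
Within "garden harbor wax", the head is "wax" (specifically "harbor wax") and the modifier is "garden".
Within "harbor wax", the head is "wax" and the modifier is "harbor".
Within "wool flint boat", the head is "boat" (specifically "flint boat") and the modifier is "wool".
Within "flint boat", the head is "boat" and the modifier is "flint".
Putting it together: [[garden [harbor wax]] [wool [flint boat]]].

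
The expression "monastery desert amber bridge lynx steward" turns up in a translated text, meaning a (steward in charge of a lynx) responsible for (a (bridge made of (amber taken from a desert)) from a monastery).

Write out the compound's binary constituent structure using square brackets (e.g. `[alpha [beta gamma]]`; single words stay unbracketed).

[[monastery [[desert amber] bridge]] [lynx steward]]

Overall it is a kind of steward (specifically "lynx steward"); the modifier is "monastery desert amber bridge".
"monastery desert amber bridge" → head "bridge" (specifically "desert amber bridge"), modifier "monastery".
"desert amber bridge" → head "bridge", modifier "desert amber".
"desert amber" → head "amber", modifier "desert".
"lynx steward" → head "steward", modifier "lynx".
Assembled: [[monastery [[desert amber] bridge]] [lynx steward]].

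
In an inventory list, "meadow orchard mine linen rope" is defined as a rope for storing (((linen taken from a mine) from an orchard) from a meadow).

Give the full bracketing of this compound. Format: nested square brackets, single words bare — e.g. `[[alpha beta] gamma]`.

[[meadow [orchard [mine linen]]] rope]

Overall it is a kind of rope; the modifier is "meadow orchard mine linen".
Inside "meadow orchard mine linen": head "linen" (specifically "orchard mine linen"), modifier "meadow".
Inside "orchard mine linen": head "linen" (specifically "mine linen"), modifier "orchard".
Inside "mine linen": head "linen", modifier "mine".
Putting it together: [[meadow [orchard [mine linen]]] rope].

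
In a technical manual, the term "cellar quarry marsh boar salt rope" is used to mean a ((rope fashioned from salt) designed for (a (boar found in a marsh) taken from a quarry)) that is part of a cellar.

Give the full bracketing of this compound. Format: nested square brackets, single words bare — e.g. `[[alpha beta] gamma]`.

[cellar [[quarry [marsh boar]] [salt rope]]]

The outermost head in the paraphrase is "rope" (specifically "quarry marsh boar salt rope"), modified by "cellar".
Inside "quarry marsh boar salt rope": head "rope" (specifically "salt rope"), modifier "quarry marsh boar".
Inside "quarry marsh boar": head "boar" (specifically "marsh boar"), modifier "quarry".
Inside "marsh boar": head "boar", modifier "marsh".
Inside "salt rope": head "rope", modifier "salt".
So the structure is [cellar [[quarry [marsh boar]] [salt rope]]].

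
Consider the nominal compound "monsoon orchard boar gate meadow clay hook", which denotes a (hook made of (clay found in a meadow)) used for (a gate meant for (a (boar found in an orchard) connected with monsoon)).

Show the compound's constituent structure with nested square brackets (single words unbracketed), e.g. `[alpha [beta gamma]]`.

[[[monsoon [orchard boar]] gate] [[meadow clay] hook]]

The outermost head in the paraphrase is "hook" (specifically "meadow clay hook"), modified by "monsoon orchard boar gate".
Inside "monsoon orchard boar gate": head "gate", modifier "monsoon orchard boar".
Inside "monsoon orchard boar": head "boar" (specifically "orchard boar"), modifier "monsoon".
Inside "orchard boar": head "boar", modifier "orchard".
Inside "meadow clay hook": head "hook", modifier "meadow clay".
Inside "meadow clay": head "clay", modifier "meadow".
So the structure is [[[monsoon [orchard boar]] gate] [[meadow clay] hook]].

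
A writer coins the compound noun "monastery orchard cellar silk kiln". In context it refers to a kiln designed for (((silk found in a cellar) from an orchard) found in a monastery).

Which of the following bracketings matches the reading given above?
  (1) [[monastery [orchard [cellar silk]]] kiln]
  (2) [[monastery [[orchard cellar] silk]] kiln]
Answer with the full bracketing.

[[monastery [orchard [cellar silk]]] kiln]

The paraphrase's head is the "kiln" part ("kiln"); its modifier is "monastery orchard cellar silk".
That top-level split, carried through the inner groups, gives [[monastery [orchard [cellar silk]]] kiln].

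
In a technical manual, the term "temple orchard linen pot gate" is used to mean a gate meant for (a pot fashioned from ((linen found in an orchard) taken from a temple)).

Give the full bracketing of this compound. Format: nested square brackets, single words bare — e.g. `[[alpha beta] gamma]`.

[[[temple [orchard linen]] pot] gate]

At the top level: head "gate"; modifier "temple orchard linen pot".
Within "temple orchard linen pot", the head is "pot" and the modifier is "temple orchard linen".
Within "temple orchard linen", the head is "linen" (specifically "orchard linen") and the modifier is "temple".
Within "orchard linen", the head is "linen" and the modifier is "orchard".
So the structure is [[[temple [orchard linen]] pot] gate].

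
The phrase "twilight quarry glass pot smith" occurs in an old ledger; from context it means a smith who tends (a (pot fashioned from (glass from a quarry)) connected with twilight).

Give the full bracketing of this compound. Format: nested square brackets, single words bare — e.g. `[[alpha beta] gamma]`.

[[twilight [[quarry glass] pot]] smith]

Overall it is a kind of smith; the modifier is "twilight quarry glass pot".
"twilight quarry glass pot" → head "pot" (specifically "quarry glass pot"), modifier "twilight".
"quarry glass pot" → head "pot", modifier "quarry glass".
"quarry glass" → head "glass", modifier "quarry".
So the structure is [[twilight [[quarry glass] pot]] smith].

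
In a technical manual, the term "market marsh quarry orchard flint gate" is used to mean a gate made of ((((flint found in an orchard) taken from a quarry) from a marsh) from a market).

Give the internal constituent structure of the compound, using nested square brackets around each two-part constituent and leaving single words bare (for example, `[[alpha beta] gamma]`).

Overall it is a kind of gate; the modifier is "market marsh quarry orchard flint".
Within "market marsh quarry orchard flint", the head is "flint" (specifically "marsh quarry orchard flint") and the modifier is "market".
Within "marsh quarry orchard flint", the head is "flint" (specifically "quarry orchard flint") and the modifier is "marsh".
Within "quarry orchard flint", the head is "flint" (specifically "orchard flint") and the modifier is "quarry".
Within "orchard flint", the head is "flint" and the modifier is "orchard".
So the structure is [[market [marsh [quarry [orchard flint]]]] gate].

[[market [marsh [quarry [orchard flint]]]] gate]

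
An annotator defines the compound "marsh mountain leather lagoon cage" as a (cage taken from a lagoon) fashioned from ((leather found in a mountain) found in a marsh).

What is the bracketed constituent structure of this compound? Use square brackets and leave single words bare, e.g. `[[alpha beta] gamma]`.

Whole compound: head "cage" (specifically "lagoon cage"), modifier "marsh mountain leather".
"marsh mountain leather" → head "leather" (specifically "mountain leather"), modifier "marsh".
"mountain leather" → head "leather", modifier "mountain".
"lagoon cage" → head "cage", modifier "lagoon".
Assembled: [[marsh [mountain leather]] [lagoon cage]].

[[marsh [mountain leather]] [lagoon cage]]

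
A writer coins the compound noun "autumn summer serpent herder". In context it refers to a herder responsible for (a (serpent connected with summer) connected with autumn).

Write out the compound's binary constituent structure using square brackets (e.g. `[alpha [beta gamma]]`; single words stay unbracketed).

Whole compound: head "herder", modifier "autumn summer serpent".
"autumn summer serpent" → head "serpent" (specifically "summer serpent"), modifier "autumn".
"summer serpent" → head "serpent", modifier "summer".
Putting it together: [[autumn [summer serpent]] herder].

[[autumn [summer serpent]] herder]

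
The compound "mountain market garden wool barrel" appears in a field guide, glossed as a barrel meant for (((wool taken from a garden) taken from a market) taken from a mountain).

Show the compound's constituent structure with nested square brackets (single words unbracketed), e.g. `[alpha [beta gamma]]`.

Overall it is a kind of barrel; the modifier is "mountain market garden wool".
Inside "mountain market garden wool": head "wool" (specifically "market garden wool"), modifier "mountain".
Inside "market garden wool": head "wool" (specifically "garden wool"), modifier "market".
Inside "garden wool": head "wool", modifier "garden".
Putting it together: [[mountain [market [garden wool]]] barrel].

[[mountain [market [garden wool]]] barrel]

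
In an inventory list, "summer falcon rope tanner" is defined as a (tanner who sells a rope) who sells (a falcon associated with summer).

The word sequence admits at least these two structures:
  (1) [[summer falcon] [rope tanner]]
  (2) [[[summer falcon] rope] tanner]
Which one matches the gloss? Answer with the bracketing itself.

The paraphrase's head is the "tanner" part ("rope tanner"); its modifier is "summer falcon".
That top-level split, carried through the inner groups, gives [[summer falcon] [rope tanner]].

[[summer falcon] [rope tanner]]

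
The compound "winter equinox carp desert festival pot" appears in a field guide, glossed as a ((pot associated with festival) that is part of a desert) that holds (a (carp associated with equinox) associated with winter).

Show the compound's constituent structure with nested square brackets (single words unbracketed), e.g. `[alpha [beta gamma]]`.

[[winter [equinox carp]] [desert [festival pot]]]

The outermost head in the paraphrase is "pot" (specifically "desert festival pot"), modified by "winter equinox carp".
Within "winter equinox carp", the head is "carp" (specifically "equinox carp") and the modifier is "winter".
Within "equinox carp", the head is "carp" and the modifier is "equinox".
Within "desert festival pot", the head is "pot" (specifically "festival pot") and the modifier is "desert".
Within "festival pot", the head is "pot" and the modifier is "festival".
So the structure is [[winter [equinox carp]] [desert [festival pot]]].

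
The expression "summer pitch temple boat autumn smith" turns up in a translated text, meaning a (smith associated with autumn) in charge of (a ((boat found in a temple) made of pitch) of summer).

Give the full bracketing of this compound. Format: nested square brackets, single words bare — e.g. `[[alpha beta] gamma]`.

Overall it is a kind of smith (specifically "autumn smith"); the modifier is "summer pitch temple boat".
Within "summer pitch temple boat", the head is "boat" (specifically "pitch temple boat") and the modifier is "summer".
Within "pitch temple boat", the head is "boat" (specifically "temple boat") and the modifier is "pitch".
Within "temple boat", the head is "boat" and the modifier is "temple".
Within "autumn smith", the head is "smith" and the modifier is "autumn".
Putting it together: [[summer [pitch [temple boat]]] [autumn smith]].

[[summer [pitch [temple boat]]] [autumn smith]]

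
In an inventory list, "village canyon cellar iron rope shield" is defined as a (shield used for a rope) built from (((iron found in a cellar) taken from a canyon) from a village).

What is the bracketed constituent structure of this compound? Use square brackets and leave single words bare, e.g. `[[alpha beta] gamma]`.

[[village [canyon [cellar iron]]] [rope shield]]

Overall it is a kind of shield (specifically "rope shield"); the modifier is "village canyon cellar iron".
"village canyon cellar iron" → head "iron" (specifically "canyon cellar iron"), modifier "village".
"canyon cellar iron" → head "iron" (specifically "cellar iron"), modifier "canyon".
"cellar iron" → head "iron", modifier "cellar".
"rope shield" → head "shield", modifier "rope".
Assembled: [[village [canyon [cellar iron]]] [rope shield]].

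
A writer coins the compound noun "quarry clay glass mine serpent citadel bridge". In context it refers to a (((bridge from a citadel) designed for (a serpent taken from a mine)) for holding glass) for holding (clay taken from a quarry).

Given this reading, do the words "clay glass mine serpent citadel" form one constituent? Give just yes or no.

The top-level split is [quarry clay] [glass mine serpent citadel bridge]; the full structure is [[quarry clay] [glass [[mine serpent] [citadel bridge]]]].
"clay glass mine serpent citadel" straddles a constituent boundary, so it is not a single unit.

no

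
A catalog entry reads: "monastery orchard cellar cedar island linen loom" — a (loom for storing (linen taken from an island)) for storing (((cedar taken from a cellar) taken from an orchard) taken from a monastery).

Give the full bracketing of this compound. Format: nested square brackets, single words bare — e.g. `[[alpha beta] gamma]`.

[[monastery [orchard [cellar cedar]]] [[island linen] loom]]

At the top level: head "loom" (specifically "island linen loom"); modifier "monastery orchard cellar cedar".
"monastery orchard cellar cedar" → head "cedar" (specifically "orchard cellar cedar"), modifier "monastery".
"orchard cellar cedar" → head "cedar" (specifically "cellar cedar"), modifier "orchard".
"cellar cedar" → head "cedar", modifier "cellar".
"island linen loom" → head "loom", modifier "island linen".
"island linen" → head "linen", modifier "island".
Assembled: [[monastery [orchard [cellar cedar]]] [[island linen] loom]].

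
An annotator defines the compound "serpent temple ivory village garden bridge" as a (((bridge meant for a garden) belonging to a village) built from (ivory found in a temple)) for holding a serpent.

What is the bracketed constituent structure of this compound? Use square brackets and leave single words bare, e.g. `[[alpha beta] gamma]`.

[serpent [[temple ivory] [village [garden bridge]]]]

The outermost head in the paraphrase is "bridge" (specifically "temple ivory village garden bridge"), modified by "serpent".
"temple ivory village garden bridge" → head "bridge" (specifically "village garden bridge"), modifier "temple ivory".
"temple ivory" → head "ivory", modifier "temple".
"village garden bridge" → head "bridge" (specifically "garden bridge"), modifier "village".
"garden bridge" → head "bridge", modifier "garden".
Assembled: [serpent [[temple ivory] [village [garden bridge]]]].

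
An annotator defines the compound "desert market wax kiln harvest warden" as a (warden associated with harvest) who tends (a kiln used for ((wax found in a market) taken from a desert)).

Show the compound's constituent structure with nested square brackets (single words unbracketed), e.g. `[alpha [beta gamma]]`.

[[[desert [market wax]] kiln] [harvest warden]]

Whole compound: head "warden" (specifically "harvest warden"), modifier "desert market wax kiln".
"desert market wax kiln" → head "kiln", modifier "desert market wax".
"desert market wax" → head "wax" (specifically "market wax"), modifier "desert".
"market wax" → head "wax", modifier "market".
"harvest warden" → head "warden", modifier "harvest".
Putting it together: [[[desert [market wax]] kiln] [harvest warden]].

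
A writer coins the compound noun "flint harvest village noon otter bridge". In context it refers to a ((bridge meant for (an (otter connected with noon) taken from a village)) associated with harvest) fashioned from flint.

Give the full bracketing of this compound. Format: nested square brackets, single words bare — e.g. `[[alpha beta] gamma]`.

Whole compound: head "bridge" (specifically "harvest village noon otter bridge"), modifier "flint".
Within "harvest village noon otter bridge", the head is "bridge" (specifically "village noon otter bridge") and the modifier is "harvest".
Within "village noon otter bridge", the head is "bridge" and the modifier is "village noon otter".
Within "village noon otter", the head is "otter" (specifically "noon otter") and the modifier is "village".
Within "noon otter", the head is "otter" and the modifier is "noon".
So the structure is [flint [harvest [[village [noon otter]] bridge]]].

[flint [harvest [[village [noon otter]] bridge]]]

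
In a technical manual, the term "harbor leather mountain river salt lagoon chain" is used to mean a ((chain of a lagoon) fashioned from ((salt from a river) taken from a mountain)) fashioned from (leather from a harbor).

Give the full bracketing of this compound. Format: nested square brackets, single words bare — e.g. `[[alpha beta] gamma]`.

[[harbor leather] [[mountain [river salt]] [lagoon chain]]]

Overall it is a kind of chain (specifically "mountain river salt lagoon chain"); the modifier is "harbor leather".
Within "harbor leather", the head is "leather" and the modifier is "harbor".
Within "mountain river salt lagoon chain", the head is "chain" (specifically "lagoon chain") and the modifier is "mountain river salt".
Within "mountain river salt", the head is "salt" (specifically "river salt") and the modifier is "mountain".
Within "river salt", the head is "salt" and the modifier is "river".
Within "lagoon chain", the head is "chain" and the modifier is "lagoon".
Assembled: [[harbor leather] [[mountain [river salt]] [lagoon chain]]].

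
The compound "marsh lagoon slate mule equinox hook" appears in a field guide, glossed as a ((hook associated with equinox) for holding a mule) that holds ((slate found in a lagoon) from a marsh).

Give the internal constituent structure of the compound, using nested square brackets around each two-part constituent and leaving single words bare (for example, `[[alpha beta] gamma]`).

[[marsh [lagoon slate]] [mule [equinox hook]]]

Overall it is a kind of hook (specifically "mule equinox hook"); the modifier is "marsh lagoon slate".
Inside "marsh lagoon slate": head "slate" (specifically "lagoon slate"), modifier "marsh".
Inside "lagoon slate": head "slate", modifier "lagoon".
Inside "mule equinox hook": head "hook" (specifically "equinox hook"), modifier "mule".
Inside "equinox hook": head "hook", modifier "equinox".
Putting it together: [[marsh [lagoon slate]] [mule [equinox hook]]].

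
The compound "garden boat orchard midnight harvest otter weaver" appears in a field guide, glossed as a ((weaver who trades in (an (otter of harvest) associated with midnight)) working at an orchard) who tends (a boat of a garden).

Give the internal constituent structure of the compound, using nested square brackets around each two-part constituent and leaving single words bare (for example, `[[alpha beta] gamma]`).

[[garden boat] [orchard [[midnight [harvest otter]] weaver]]]

Overall it is a kind of weaver (specifically "orchard midnight harvest otter weaver"); the modifier is "garden boat".
"garden boat" → head "boat", modifier "garden".
"orchard midnight harvest otter weaver" → head "weaver" (specifically "midnight harvest otter weaver"), modifier "orchard".
"midnight harvest otter weaver" → head "weaver", modifier "midnight harvest otter".
"midnight harvest otter" → head "otter" (specifically "harvest otter"), modifier "midnight".
"harvest otter" → head "otter", modifier "harvest".
Assembled: [[garden boat] [orchard [[midnight [harvest otter]] weaver]]].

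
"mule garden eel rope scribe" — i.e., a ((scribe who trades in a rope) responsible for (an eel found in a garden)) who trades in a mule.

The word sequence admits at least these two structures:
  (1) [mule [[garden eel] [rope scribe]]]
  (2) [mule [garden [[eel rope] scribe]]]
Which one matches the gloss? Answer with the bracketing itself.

The paraphrase's head is the "scribe" part ("garden eel rope scribe"); its modifier is "mule".
That top-level split, carried through the inner groups, gives [mule [[garden eel] [rope scribe]]].

[mule [[garden eel] [rope scribe]]]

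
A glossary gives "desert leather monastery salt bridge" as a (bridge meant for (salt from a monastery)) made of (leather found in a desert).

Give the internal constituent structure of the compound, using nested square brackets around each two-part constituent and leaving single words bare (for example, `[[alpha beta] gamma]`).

[[desert leather] [[monastery salt] bridge]]

The outermost head in the paraphrase is "bridge" (specifically "monastery salt bridge"), modified by "desert leather".
Within "desert leather", the head is "leather" and the modifier is "desert".
Within "monastery salt bridge", the head is "bridge" and the modifier is "monastery salt".
Within "monastery salt", the head is "salt" and the modifier is "monastery".
Assembled: [[desert leather] [[monastery salt] bridge]].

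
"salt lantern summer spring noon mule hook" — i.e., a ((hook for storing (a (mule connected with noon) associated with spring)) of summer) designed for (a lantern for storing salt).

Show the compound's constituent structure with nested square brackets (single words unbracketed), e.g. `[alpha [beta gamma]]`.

At the top level: head "hook" (specifically "summer spring noon mule hook"); modifier "salt lantern".
Within "salt lantern", the head is "lantern" and the modifier is "salt".
Within "summer spring noon mule hook", the head is "hook" (specifically "spring noon mule hook") and the modifier is "summer".
Within "spring noon mule hook", the head is "hook" and the modifier is "spring noon mule".
Within "spring noon mule", the head is "mule" (specifically "noon mule") and the modifier is "spring".
Within "noon mule", the head is "mule" and the modifier is "noon".
Assembled: [[salt lantern] [summer [[spring [noon mule]] hook]]].

[[salt lantern] [summer [[spring [noon mule]] hook]]]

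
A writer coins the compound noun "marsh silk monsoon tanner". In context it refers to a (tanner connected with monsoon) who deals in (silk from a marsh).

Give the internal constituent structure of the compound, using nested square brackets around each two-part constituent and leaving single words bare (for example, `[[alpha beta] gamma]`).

Whole compound: head "tanner" (specifically "monsoon tanner"), modifier "marsh silk".
"marsh silk" → head "silk", modifier "marsh".
"monsoon tanner" → head "tanner", modifier "monsoon".
So the structure is [[marsh silk] [monsoon tanner]].

[[marsh silk] [monsoon tanner]]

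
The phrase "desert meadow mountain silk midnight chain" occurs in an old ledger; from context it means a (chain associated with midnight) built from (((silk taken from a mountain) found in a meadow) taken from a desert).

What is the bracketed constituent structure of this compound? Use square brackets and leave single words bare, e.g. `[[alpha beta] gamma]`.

At the top level: head "chain" (specifically "midnight chain"); modifier "desert meadow mountain silk".
Inside "desert meadow mountain silk": head "silk" (specifically "meadow mountain silk"), modifier "desert".
Inside "meadow mountain silk": head "silk" (specifically "mountain silk"), modifier "meadow".
Inside "mountain silk": head "silk", modifier "mountain".
Inside "midnight chain": head "chain", modifier "midnight".
Putting it together: [[desert [meadow [mountain silk]]] [midnight chain]].

[[desert [meadow [mountain silk]]] [midnight chain]]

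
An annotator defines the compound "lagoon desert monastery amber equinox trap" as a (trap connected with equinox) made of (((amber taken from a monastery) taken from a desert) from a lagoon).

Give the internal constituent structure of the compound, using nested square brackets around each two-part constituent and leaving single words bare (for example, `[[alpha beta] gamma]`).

[[lagoon [desert [monastery amber]]] [equinox trap]]

The outermost head in the paraphrase is "trap" (specifically "equinox trap"), modified by "lagoon desert monastery amber".
Inside "lagoon desert monastery amber": head "amber" (specifically "desert monastery amber"), modifier "lagoon".
Inside "desert monastery amber": head "amber" (specifically "monastery amber"), modifier "desert".
Inside "monastery amber": head "amber", modifier "monastery".
Inside "equinox trap": head "trap", modifier "equinox".
Putting it together: [[lagoon [desert [monastery amber]]] [equinox trap]].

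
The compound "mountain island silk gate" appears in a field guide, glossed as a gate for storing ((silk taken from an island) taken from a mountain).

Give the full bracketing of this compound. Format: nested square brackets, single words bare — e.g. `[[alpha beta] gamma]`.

The outermost head in the paraphrase is "gate", modified by "mountain island silk".
"mountain island silk" → head "silk" (specifically "island silk"), modifier "mountain".
"island silk" → head "silk", modifier "island".
So the structure is [[mountain [island silk]] gate].

[[mountain [island silk]] gate]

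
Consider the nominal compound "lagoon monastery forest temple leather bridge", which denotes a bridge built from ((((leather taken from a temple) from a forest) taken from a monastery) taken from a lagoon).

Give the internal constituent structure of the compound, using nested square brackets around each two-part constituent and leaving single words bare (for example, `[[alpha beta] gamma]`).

[[lagoon [monastery [forest [temple leather]]]] bridge]

Overall it is a kind of bridge; the modifier is "lagoon monastery forest temple leather".
"lagoon monastery forest temple leather" → head "leather" (specifically "monastery forest temple leather"), modifier "lagoon".
"monastery forest temple leather" → head "leather" (specifically "forest temple leather"), modifier "monastery".
"forest temple leather" → head "leather" (specifically "temple leather"), modifier "forest".
"temple leather" → head "leather", modifier "temple".
Putting it together: [[lagoon [monastery [forest [temple leather]]]] bridge].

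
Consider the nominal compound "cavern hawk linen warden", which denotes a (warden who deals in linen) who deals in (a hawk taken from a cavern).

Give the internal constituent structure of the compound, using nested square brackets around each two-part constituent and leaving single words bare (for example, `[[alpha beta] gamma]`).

[[cavern hawk] [linen warden]]

Whole compound: head "warden" (specifically "linen warden"), modifier "cavern hawk".
Within "cavern hawk", the head is "hawk" and the modifier is "cavern".
Within "linen warden", the head is "warden" and the modifier is "linen".
So the structure is [[cavern hawk] [linen warden]].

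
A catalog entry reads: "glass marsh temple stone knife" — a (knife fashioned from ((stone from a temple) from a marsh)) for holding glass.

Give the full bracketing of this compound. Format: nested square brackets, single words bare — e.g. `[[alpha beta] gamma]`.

Whole compound: head "knife" (specifically "marsh temple stone knife"), modifier "glass".
Inside "marsh temple stone knife": head "knife", modifier "marsh temple stone".
Inside "marsh temple stone": head "stone" (specifically "temple stone"), modifier "marsh".
Inside "temple stone": head "stone", modifier "temple".
Assembled: [glass [[marsh [temple stone]] knife]].

[glass [[marsh [temple stone]] knife]]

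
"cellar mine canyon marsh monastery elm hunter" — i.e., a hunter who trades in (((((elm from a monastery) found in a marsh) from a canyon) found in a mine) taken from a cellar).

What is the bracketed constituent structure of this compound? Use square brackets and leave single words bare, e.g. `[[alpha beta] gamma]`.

[[cellar [mine [canyon [marsh [monastery elm]]]]] hunter]

Whole compound: head "hunter", modifier "cellar mine canyon marsh monastery elm".
Inside "cellar mine canyon marsh monastery elm": head "elm" (specifically "mine canyon marsh monastery elm"), modifier "cellar".
Inside "mine canyon marsh monastery elm": head "elm" (specifically "canyon marsh monastery elm"), modifier "mine".
Inside "canyon marsh monastery elm": head "elm" (specifically "marsh monastery elm"), modifier "canyon".
Inside "marsh monastery elm": head "elm" (specifically "monastery elm"), modifier "marsh".
Inside "monastery elm": head "elm", modifier "monastery".
So the structure is [[cellar [mine [canyon [marsh [monastery elm]]]]] hunter].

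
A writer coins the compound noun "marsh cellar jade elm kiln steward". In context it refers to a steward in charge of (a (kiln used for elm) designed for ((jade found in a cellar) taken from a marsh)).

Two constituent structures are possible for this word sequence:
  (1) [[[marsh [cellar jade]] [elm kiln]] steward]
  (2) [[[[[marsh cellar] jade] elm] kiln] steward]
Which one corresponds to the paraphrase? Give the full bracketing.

The paraphrase's head is the "steward" part ("steward"); its modifier is "marsh cellar jade elm kiln".
That top-level split, carried through the inner groups, gives [[[marsh [cellar jade]] [elm kiln]] steward].

[[[marsh [cellar jade]] [elm kiln]] steward]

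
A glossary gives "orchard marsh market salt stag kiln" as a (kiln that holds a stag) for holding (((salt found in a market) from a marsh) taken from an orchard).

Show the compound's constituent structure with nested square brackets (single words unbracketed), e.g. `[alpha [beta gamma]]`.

The outermost head in the paraphrase is "kiln" (specifically "stag kiln"), modified by "orchard marsh market salt".
"orchard marsh market salt" → head "salt" (specifically "marsh market salt"), modifier "orchard".
"marsh market salt" → head "salt" (specifically "market salt"), modifier "marsh".
"market salt" → head "salt", modifier "market".
"stag kiln" → head "kiln", modifier "stag".
So the structure is [[orchard [marsh [market salt]]] [stag kiln]].

[[orchard [marsh [market salt]]] [stag kiln]]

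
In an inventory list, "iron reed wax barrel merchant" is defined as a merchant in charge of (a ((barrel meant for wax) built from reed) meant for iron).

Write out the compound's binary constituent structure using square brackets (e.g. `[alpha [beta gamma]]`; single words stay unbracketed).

At the top level: head "merchant"; modifier "iron reed wax barrel".
Inside "iron reed wax barrel": head "barrel" (specifically "reed wax barrel"), modifier "iron".
Inside "reed wax barrel": head "barrel" (specifically "wax barrel"), modifier "reed".
Inside "wax barrel": head "barrel", modifier "wax".
Putting it together: [[iron [reed [wax barrel]]] merchant].

[[iron [reed [wax barrel]]] merchant]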